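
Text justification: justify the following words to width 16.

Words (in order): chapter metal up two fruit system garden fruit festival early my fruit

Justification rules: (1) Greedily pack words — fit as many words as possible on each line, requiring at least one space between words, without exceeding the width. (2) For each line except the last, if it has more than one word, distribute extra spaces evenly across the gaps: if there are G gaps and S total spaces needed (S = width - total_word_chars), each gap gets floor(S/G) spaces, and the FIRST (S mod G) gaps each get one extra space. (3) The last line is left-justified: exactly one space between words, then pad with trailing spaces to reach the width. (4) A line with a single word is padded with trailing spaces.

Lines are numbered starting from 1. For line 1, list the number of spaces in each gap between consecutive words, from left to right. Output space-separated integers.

Line 1: ['chapter', 'metal', 'up'] (min_width=16, slack=0)
Line 2: ['two', 'fruit', 'system'] (min_width=16, slack=0)
Line 3: ['garden', 'fruit'] (min_width=12, slack=4)
Line 4: ['festival', 'early'] (min_width=14, slack=2)
Line 5: ['my', 'fruit'] (min_width=8, slack=8)

Answer: 1 1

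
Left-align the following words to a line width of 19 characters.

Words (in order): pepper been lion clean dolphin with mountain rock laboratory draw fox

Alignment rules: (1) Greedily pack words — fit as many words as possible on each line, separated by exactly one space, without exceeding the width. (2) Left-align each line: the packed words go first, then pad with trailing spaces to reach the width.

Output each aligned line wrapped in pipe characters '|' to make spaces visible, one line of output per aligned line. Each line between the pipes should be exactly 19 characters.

Line 1: ['pepper', 'been', 'lion'] (min_width=16, slack=3)
Line 2: ['clean', 'dolphin', 'with'] (min_width=18, slack=1)
Line 3: ['mountain', 'rock'] (min_width=13, slack=6)
Line 4: ['laboratory', 'draw', 'fox'] (min_width=19, slack=0)

Answer: |pepper been lion   |
|clean dolphin with |
|mountain rock      |
|laboratory draw fox|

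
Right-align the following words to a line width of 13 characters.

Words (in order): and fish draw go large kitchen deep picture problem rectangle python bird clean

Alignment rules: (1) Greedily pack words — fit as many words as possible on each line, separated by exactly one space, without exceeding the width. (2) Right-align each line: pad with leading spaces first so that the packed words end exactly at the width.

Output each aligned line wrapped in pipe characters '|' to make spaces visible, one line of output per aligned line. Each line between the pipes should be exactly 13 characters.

Line 1: ['and', 'fish', 'draw'] (min_width=13, slack=0)
Line 2: ['go', 'large'] (min_width=8, slack=5)
Line 3: ['kitchen', 'deep'] (min_width=12, slack=1)
Line 4: ['picture'] (min_width=7, slack=6)
Line 5: ['problem'] (min_width=7, slack=6)
Line 6: ['rectangle'] (min_width=9, slack=4)
Line 7: ['python', 'bird'] (min_width=11, slack=2)
Line 8: ['clean'] (min_width=5, slack=8)

Answer: |and fish draw|
|     go large|
| kitchen deep|
|      picture|
|      problem|
|    rectangle|
|  python bird|
|        clean|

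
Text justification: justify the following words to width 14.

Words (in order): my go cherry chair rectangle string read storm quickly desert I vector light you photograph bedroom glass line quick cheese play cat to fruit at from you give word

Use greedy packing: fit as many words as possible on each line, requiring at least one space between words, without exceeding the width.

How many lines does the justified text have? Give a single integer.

Answer: 14

Derivation:
Line 1: ['my', 'go', 'cherry'] (min_width=12, slack=2)
Line 2: ['chair'] (min_width=5, slack=9)
Line 3: ['rectangle'] (min_width=9, slack=5)
Line 4: ['string', 'read'] (min_width=11, slack=3)
Line 5: ['storm', 'quickly'] (min_width=13, slack=1)
Line 6: ['desert', 'I'] (min_width=8, slack=6)
Line 7: ['vector', 'light'] (min_width=12, slack=2)
Line 8: ['you', 'photograph'] (min_width=14, slack=0)
Line 9: ['bedroom', 'glass'] (min_width=13, slack=1)
Line 10: ['line', 'quick'] (min_width=10, slack=4)
Line 11: ['cheese', 'play'] (min_width=11, slack=3)
Line 12: ['cat', 'to', 'fruit'] (min_width=12, slack=2)
Line 13: ['at', 'from', 'you'] (min_width=11, slack=3)
Line 14: ['give', 'word'] (min_width=9, slack=5)
Total lines: 14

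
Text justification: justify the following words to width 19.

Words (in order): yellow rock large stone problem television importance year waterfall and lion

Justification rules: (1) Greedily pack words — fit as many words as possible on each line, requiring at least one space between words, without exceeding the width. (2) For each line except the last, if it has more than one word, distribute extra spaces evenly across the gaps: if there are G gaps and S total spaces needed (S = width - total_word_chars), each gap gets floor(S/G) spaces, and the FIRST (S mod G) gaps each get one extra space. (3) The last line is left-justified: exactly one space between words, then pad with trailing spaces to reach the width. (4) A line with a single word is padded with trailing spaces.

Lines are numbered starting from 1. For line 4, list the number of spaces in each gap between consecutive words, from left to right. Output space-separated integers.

Answer: 5

Derivation:
Line 1: ['yellow', 'rock', 'large'] (min_width=17, slack=2)
Line 2: ['stone', 'problem'] (min_width=13, slack=6)
Line 3: ['television'] (min_width=10, slack=9)
Line 4: ['importance', 'year'] (min_width=15, slack=4)
Line 5: ['waterfall', 'and', 'lion'] (min_width=18, slack=1)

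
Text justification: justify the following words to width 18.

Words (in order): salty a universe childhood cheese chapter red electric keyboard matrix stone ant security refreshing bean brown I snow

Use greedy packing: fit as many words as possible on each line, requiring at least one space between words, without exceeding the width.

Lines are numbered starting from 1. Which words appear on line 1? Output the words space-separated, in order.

Answer: salty a universe

Derivation:
Line 1: ['salty', 'a', 'universe'] (min_width=16, slack=2)
Line 2: ['childhood', 'cheese'] (min_width=16, slack=2)
Line 3: ['chapter', 'red'] (min_width=11, slack=7)
Line 4: ['electric', 'keyboard'] (min_width=17, slack=1)
Line 5: ['matrix', 'stone', 'ant'] (min_width=16, slack=2)
Line 6: ['security'] (min_width=8, slack=10)
Line 7: ['refreshing', 'bean'] (min_width=15, slack=3)
Line 8: ['brown', 'I', 'snow'] (min_width=12, slack=6)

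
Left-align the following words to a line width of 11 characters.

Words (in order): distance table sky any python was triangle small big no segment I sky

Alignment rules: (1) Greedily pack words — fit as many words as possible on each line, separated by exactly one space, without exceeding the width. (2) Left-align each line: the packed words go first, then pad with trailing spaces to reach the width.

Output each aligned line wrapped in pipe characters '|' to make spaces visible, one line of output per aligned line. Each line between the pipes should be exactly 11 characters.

Answer: |distance   |
|table sky  |
|any python |
|was        |
|triangle   |
|small big  |
|no segment |
|I sky      |

Derivation:
Line 1: ['distance'] (min_width=8, slack=3)
Line 2: ['table', 'sky'] (min_width=9, slack=2)
Line 3: ['any', 'python'] (min_width=10, slack=1)
Line 4: ['was'] (min_width=3, slack=8)
Line 5: ['triangle'] (min_width=8, slack=3)
Line 6: ['small', 'big'] (min_width=9, slack=2)
Line 7: ['no', 'segment'] (min_width=10, slack=1)
Line 8: ['I', 'sky'] (min_width=5, slack=6)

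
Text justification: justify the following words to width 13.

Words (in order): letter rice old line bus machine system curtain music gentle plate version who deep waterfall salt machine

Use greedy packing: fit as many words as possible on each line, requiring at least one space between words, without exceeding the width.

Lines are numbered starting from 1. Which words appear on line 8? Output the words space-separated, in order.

Answer: deep

Derivation:
Line 1: ['letter', 'rice'] (min_width=11, slack=2)
Line 2: ['old', 'line', 'bus'] (min_width=12, slack=1)
Line 3: ['machine'] (min_width=7, slack=6)
Line 4: ['system'] (min_width=6, slack=7)
Line 5: ['curtain', 'music'] (min_width=13, slack=0)
Line 6: ['gentle', 'plate'] (min_width=12, slack=1)
Line 7: ['version', 'who'] (min_width=11, slack=2)
Line 8: ['deep'] (min_width=4, slack=9)
Line 9: ['waterfall'] (min_width=9, slack=4)
Line 10: ['salt', 'machine'] (min_width=12, slack=1)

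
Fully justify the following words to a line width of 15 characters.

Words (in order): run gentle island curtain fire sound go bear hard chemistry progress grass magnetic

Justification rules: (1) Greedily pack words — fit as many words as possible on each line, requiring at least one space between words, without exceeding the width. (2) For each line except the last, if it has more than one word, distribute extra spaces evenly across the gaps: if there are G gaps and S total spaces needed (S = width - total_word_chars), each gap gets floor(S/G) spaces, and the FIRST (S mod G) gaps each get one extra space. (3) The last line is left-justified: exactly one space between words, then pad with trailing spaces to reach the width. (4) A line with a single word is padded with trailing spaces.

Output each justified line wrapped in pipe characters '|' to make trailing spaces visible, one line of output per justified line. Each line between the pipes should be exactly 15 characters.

Line 1: ['run', 'gentle'] (min_width=10, slack=5)
Line 2: ['island', 'curtain'] (min_width=14, slack=1)
Line 3: ['fire', 'sound', 'go'] (min_width=13, slack=2)
Line 4: ['bear', 'hard'] (min_width=9, slack=6)
Line 5: ['chemistry'] (min_width=9, slack=6)
Line 6: ['progress', 'grass'] (min_width=14, slack=1)
Line 7: ['magnetic'] (min_width=8, slack=7)

Answer: |run      gentle|
|island  curtain|
|fire  sound  go|
|bear       hard|
|chemistry      |
|progress  grass|
|magnetic       |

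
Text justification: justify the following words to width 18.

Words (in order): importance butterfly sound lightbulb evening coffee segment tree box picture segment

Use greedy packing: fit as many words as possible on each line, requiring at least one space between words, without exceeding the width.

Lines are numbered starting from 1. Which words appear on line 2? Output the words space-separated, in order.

Line 1: ['importance'] (min_width=10, slack=8)
Line 2: ['butterfly', 'sound'] (min_width=15, slack=3)
Line 3: ['lightbulb', 'evening'] (min_width=17, slack=1)
Line 4: ['coffee', 'segment'] (min_width=14, slack=4)
Line 5: ['tree', 'box', 'picture'] (min_width=16, slack=2)
Line 6: ['segment'] (min_width=7, slack=11)

Answer: butterfly sound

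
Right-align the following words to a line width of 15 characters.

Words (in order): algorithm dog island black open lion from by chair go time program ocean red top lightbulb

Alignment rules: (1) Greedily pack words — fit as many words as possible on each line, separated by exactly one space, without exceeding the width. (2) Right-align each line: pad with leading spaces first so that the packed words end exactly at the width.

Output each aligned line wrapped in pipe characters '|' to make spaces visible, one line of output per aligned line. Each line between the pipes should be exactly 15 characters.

Answer: |  algorithm dog|
|   island black|
| open lion from|
|    by chair go|
|   time program|
|  ocean red top|
|      lightbulb|

Derivation:
Line 1: ['algorithm', 'dog'] (min_width=13, slack=2)
Line 2: ['island', 'black'] (min_width=12, slack=3)
Line 3: ['open', 'lion', 'from'] (min_width=14, slack=1)
Line 4: ['by', 'chair', 'go'] (min_width=11, slack=4)
Line 5: ['time', 'program'] (min_width=12, slack=3)
Line 6: ['ocean', 'red', 'top'] (min_width=13, slack=2)
Line 7: ['lightbulb'] (min_width=9, slack=6)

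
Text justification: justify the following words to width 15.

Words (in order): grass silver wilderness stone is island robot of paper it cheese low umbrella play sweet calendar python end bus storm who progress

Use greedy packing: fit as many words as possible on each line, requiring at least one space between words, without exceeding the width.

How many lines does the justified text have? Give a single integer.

Answer: 10

Derivation:
Line 1: ['grass', 'silver'] (min_width=12, slack=3)
Line 2: ['wilderness'] (min_width=10, slack=5)
Line 3: ['stone', 'is', 'island'] (min_width=15, slack=0)
Line 4: ['robot', 'of', 'paper'] (min_width=14, slack=1)
Line 5: ['it', 'cheese', 'low'] (min_width=13, slack=2)
Line 6: ['umbrella', 'play'] (min_width=13, slack=2)
Line 7: ['sweet', 'calendar'] (min_width=14, slack=1)
Line 8: ['python', 'end', 'bus'] (min_width=14, slack=1)
Line 9: ['storm', 'who'] (min_width=9, slack=6)
Line 10: ['progress'] (min_width=8, slack=7)
Total lines: 10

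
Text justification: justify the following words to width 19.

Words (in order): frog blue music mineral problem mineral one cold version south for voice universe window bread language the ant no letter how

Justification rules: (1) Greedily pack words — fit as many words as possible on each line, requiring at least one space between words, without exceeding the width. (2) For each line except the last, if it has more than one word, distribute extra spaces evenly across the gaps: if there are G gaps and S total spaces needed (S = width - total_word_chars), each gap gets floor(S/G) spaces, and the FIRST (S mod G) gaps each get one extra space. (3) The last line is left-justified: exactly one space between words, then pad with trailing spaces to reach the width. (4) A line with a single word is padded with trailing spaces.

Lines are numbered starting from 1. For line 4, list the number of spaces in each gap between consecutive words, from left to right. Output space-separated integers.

Line 1: ['frog', 'blue', 'music'] (min_width=15, slack=4)
Line 2: ['mineral', 'problem'] (min_width=15, slack=4)
Line 3: ['mineral', 'one', 'cold'] (min_width=16, slack=3)
Line 4: ['version', 'south', 'for'] (min_width=17, slack=2)
Line 5: ['voice', 'universe'] (min_width=14, slack=5)
Line 6: ['window', 'bread'] (min_width=12, slack=7)
Line 7: ['language', 'the', 'ant', 'no'] (min_width=19, slack=0)
Line 8: ['letter', 'how'] (min_width=10, slack=9)

Answer: 2 2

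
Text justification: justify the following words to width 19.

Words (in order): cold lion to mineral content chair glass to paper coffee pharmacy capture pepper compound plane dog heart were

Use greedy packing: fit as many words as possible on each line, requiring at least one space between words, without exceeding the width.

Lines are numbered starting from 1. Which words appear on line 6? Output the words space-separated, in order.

Answer: pepper compound

Derivation:
Line 1: ['cold', 'lion', 'to'] (min_width=12, slack=7)
Line 2: ['mineral', 'content'] (min_width=15, slack=4)
Line 3: ['chair', 'glass', 'to'] (min_width=14, slack=5)
Line 4: ['paper', 'coffee'] (min_width=12, slack=7)
Line 5: ['pharmacy', 'capture'] (min_width=16, slack=3)
Line 6: ['pepper', 'compound'] (min_width=15, slack=4)
Line 7: ['plane', 'dog', 'heart'] (min_width=15, slack=4)
Line 8: ['were'] (min_width=4, slack=15)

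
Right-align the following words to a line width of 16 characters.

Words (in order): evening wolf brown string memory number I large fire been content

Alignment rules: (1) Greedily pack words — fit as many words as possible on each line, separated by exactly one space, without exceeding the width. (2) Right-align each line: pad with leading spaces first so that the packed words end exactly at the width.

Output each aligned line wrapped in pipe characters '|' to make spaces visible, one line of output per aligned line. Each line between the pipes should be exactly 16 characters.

Answer: |    evening wolf|
|    brown string|
| memory number I|
| large fire been|
|         content|

Derivation:
Line 1: ['evening', 'wolf'] (min_width=12, slack=4)
Line 2: ['brown', 'string'] (min_width=12, slack=4)
Line 3: ['memory', 'number', 'I'] (min_width=15, slack=1)
Line 4: ['large', 'fire', 'been'] (min_width=15, slack=1)
Line 5: ['content'] (min_width=7, slack=9)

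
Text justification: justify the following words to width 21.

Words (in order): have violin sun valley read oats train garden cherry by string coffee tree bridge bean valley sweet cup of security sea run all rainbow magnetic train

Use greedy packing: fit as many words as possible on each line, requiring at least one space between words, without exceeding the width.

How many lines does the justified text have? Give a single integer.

Line 1: ['have', 'violin', 'sun'] (min_width=15, slack=6)
Line 2: ['valley', 'read', 'oats'] (min_width=16, slack=5)
Line 3: ['train', 'garden', 'cherry'] (min_width=19, slack=2)
Line 4: ['by', 'string', 'coffee', 'tree'] (min_width=21, slack=0)
Line 5: ['bridge', 'bean', 'valley'] (min_width=18, slack=3)
Line 6: ['sweet', 'cup', 'of', 'security'] (min_width=21, slack=0)
Line 7: ['sea', 'run', 'all', 'rainbow'] (min_width=19, slack=2)
Line 8: ['magnetic', 'train'] (min_width=14, slack=7)
Total lines: 8

Answer: 8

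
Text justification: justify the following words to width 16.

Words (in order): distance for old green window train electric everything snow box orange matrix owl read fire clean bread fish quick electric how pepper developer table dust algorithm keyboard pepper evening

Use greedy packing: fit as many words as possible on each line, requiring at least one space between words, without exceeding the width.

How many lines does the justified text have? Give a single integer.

Line 1: ['distance', 'for', 'old'] (min_width=16, slack=0)
Line 2: ['green', 'window'] (min_width=12, slack=4)
Line 3: ['train', 'electric'] (min_width=14, slack=2)
Line 4: ['everything', 'snow'] (min_width=15, slack=1)
Line 5: ['box', 'orange'] (min_width=10, slack=6)
Line 6: ['matrix', 'owl', 'read'] (min_width=15, slack=1)
Line 7: ['fire', 'clean', 'bread'] (min_width=16, slack=0)
Line 8: ['fish', 'quick'] (min_width=10, slack=6)
Line 9: ['electric', 'how'] (min_width=12, slack=4)
Line 10: ['pepper', 'developer'] (min_width=16, slack=0)
Line 11: ['table', 'dust'] (min_width=10, slack=6)
Line 12: ['algorithm'] (min_width=9, slack=7)
Line 13: ['keyboard', 'pepper'] (min_width=15, slack=1)
Line 14: ['evening'] (min_width=7, slack=9)
Total lines: 14

Answer: 14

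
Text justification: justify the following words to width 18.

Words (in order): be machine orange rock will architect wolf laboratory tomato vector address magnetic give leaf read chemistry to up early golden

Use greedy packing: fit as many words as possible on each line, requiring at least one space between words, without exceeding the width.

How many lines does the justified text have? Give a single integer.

Line 1: ['be', 'machine', 'orange'] (min_width=17, slack=1)
Line 2: ['rock', 'will'] (min_width=9, slack=9)
Line 3: ['architect', 'wolf'] (min_width=14, slack=4)
Line 4: ['laboratory', 'tomato'] (min_width=17, slack=1)
Line 5: ['vector', 'address'] (min_width=14, slack=4)
Line 6: ['magnetic', 'give', 'leaf'] (min_width=18, slack=0)
Line 7: ['read', 'chemistry', 'to'] (min_width=17, slack=1)
Line 8: ['up', 'early', 'golden'] (min_width=15, slack=3)
Total lines: 8

Answer: 8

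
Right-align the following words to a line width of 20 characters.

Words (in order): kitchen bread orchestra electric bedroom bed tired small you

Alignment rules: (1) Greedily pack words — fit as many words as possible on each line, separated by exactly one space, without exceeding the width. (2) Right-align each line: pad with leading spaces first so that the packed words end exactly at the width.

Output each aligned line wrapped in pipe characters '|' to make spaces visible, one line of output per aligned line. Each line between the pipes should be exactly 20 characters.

Line 1: ['kitchen', 'bread'] (min_width=13, slack=7)
Line 2: ['orchestra', 'electric'] (min_width=18, slack=2)
Line 3: ['bedroom', 'bed', 'tired'] (min_width=17, slack=3)
Line 4: ['small', 'you'] (min_width=9, slack=11)

Answer: |       kitchen bread|
|  orchestra electric|
|   bedroom bed tired|
|           small you|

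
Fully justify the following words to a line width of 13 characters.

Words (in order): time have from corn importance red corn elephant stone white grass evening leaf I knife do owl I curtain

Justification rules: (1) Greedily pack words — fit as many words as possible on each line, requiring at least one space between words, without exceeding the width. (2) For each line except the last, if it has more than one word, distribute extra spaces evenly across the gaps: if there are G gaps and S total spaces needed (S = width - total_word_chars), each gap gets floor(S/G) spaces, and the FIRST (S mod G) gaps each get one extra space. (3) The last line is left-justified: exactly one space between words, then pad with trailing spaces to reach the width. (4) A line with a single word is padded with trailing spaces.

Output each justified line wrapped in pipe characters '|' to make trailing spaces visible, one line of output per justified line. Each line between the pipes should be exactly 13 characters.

Answer: |time     have|
|from     corn|
|importance   |
|red      corn|
|elephant     |
|stone   white|
|grass evening|
|leaf  I knife|
|do    owl   I|
|curtain      |

Derivation:
Line 1: ['time', 'have'] (min_width=9, slack=4)
Line 2: ['from', 'corn'] (min_width=9, slack=4)
Line 3: ['importance'] (min_width=10, slack=3)
Line 4: ['red', 'corn'] (min_width=8, slack=5)
Line 5: ['elephant'] (min_width=8, slack=5)
Line 6: ['stone', 'white'] (min_width=11, slack=2)
Line 7: ['grass', 'evening'] (min_width=13, slack=0)
Line 8: ['leaf', 'I', 'knife'] (min_width=12, slack=1)
Line 9: ['do', 'owl', 'I'] (min_width=8, slack=5)
Line 10: ['curtain'] (min_width=7, slack=6)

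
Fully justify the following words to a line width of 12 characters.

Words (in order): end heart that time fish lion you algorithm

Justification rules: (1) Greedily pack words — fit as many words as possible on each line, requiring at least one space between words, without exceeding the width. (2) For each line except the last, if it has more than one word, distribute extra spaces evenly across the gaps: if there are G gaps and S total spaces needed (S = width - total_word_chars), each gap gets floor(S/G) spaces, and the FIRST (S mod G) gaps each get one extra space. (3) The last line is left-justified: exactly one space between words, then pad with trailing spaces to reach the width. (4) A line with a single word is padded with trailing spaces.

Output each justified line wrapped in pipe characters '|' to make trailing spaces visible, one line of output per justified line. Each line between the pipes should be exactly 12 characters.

Line 1: ['end', 'heart'] (min_width=9, slack=3)
Line 2: ['that', 'time'] (min_width=9, slack=3)
Line 3: ['fish', 'lion'] (min_width=9, slack=3)
Line 4: ['you'] (min_width=3, slack=9)
Line 5: ['algorithm'] (min_width=9, slack=3)

Answer: |end    heart|
|that    time|
|fish    lion|
|you         |
|algorithm   |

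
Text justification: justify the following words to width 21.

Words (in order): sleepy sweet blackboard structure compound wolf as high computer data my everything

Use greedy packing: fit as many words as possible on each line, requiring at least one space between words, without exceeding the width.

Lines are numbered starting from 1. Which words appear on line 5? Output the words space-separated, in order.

Line 1: ['sleepy', 'sweet'] (min_width=12, slack=9)
Line 2: ['blackboard', 'structure'] (min_width=20, slack=1)
Line 3: ['compound', 'wolf', 'as', 'high'] (min_width=21, slack=0)
Line 4: ['computer', 'data', 'my'] (min_width=16, slack=5)
Line 5: ['everything'] (min_width=10, slack=11)

Answer: everything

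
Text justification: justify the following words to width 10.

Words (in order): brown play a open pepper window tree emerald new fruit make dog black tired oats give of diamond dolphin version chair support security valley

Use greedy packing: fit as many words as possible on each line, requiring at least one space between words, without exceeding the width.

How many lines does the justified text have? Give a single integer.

Line 1: ['brown', 'play'] (min_width=10, slack=0)
Line 2: ['a', 'open'] (min_width=6, slack=4)
Line 3: ['pepper'] (min_width=6, slack=4)
Line 4: ['window'] (min_width=6, slack=4)
Line 5: ['tree'] (min_width=4, slack=6)
Line 6: ['emerald'] (min_width=7, slack=3)
Line 7: ['new', 'fruit'] (min_width=9, slack=1)
Line 8: ['make', 'dog'] (min_width=8, slack=2)
Line 9: ['black'] (min_width=5, slack=5)
Line 10: ['tired', 'oats'] (min_width=10, slack=0)
Line 11: ['give', 'of'] (min_width=7, slack=3)
Line 12: ['diamond'] (min_width=7, slack=3)
Line 13: ['dolphin'] (min_width=7, slack=3)
Line 14: ['version'] (min_width=7, slack=3)
Line 15: ['chair'] (min_width=5, slack=5)
Line 16: ['support'] (min_width=7, slack=3)
Line 17: ['security'] (min_width=8, slack=2)
Line 18: ['valley'] (min_width=6, slack=4)
Total lines: 18

Answer: 18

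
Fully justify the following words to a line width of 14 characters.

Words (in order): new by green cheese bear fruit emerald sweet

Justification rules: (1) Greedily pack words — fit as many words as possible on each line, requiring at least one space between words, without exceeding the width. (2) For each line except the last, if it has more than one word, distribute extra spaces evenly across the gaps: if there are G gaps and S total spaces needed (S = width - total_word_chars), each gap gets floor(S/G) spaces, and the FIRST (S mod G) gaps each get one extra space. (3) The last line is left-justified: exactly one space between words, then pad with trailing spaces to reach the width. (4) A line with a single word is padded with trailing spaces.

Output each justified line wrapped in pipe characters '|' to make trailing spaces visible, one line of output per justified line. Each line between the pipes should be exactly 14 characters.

Answer: |new  by  green|
|cheese    bear|
|fruit  emerald|
|sweet         |

Derivation:
Line 1: ['new', 'by', 'green'] (min_width=12, slack=2)
Line 2: ['cheese', 'bear'] (min_width=11, slack=3)
Line 3: ['fruit', 'emerald'] (min_width=13, slack=1)
Line 4: ['sweet'] (min_width=5, slack=9)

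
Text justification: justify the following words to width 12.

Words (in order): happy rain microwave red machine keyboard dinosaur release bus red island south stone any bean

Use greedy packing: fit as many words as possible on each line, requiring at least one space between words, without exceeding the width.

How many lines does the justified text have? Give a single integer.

Line 1: ['happy', 'rain'] (min_width=10, slack=2)
Line 2: ['microwave'] (min_width=9, slack=3)
Line 3: ['red', 'machine'] (min_width=11, slack=1)
Line 4: ['keyboard'] (min_width=8, slack=4)
Line 5: ['dinosaur'] (min_width=8, slack=4)
Line 6: ['release', 'bus'] (min_width=11, slack=1)
Line 7: ['red', 'island'] (min_width=10, slack=2)
Line 8: ['south', 'stone'] (min_width=11, slack=1)
Line 9: ['any', 'bean'] (min_width=8, slack=4)
Total lines: 9

Answer: 9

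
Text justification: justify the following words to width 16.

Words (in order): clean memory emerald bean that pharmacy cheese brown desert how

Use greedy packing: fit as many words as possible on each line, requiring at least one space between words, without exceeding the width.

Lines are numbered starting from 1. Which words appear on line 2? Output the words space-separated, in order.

Line 1: ['clean', 'memory'] (min_width=12, slack=4)
Line 2: ['emerald', 'bean'] (min_width=12, slack=4)
Line 3: ['that', 'pharmacy'] (min_width=13, slack=3)
Line 4: ['cheese', 'brown'] (min_width=12, slack=4)
Line 5: ['desert', 'how'] (min_width=10, slack=6)

Answer: emerald bean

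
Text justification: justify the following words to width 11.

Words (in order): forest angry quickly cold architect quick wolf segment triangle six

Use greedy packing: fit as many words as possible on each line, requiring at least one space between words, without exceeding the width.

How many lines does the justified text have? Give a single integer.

Line 1: ['forest'] (min_width=6, slack=5)
Line 2: ['angry'] (min_width=5, slack=6)
Line 3: ['quickly'] (min_width=7, slack=4)
Line 4: ['cold'] (min_width=4, slack=7)
Line 5: ['architect'] (min_width=9, slack=2)
Line 6: ['quick', 'wolf'] (min_width=10, slack=1)
Line 7: ['segment'] (min_width=7, slack=4)
Line 8: ['triangle'] (min_width=8, slack=3)
Line 9: ['six'] (min_width=3, slack=8)
Total lines: 9

Answer: 9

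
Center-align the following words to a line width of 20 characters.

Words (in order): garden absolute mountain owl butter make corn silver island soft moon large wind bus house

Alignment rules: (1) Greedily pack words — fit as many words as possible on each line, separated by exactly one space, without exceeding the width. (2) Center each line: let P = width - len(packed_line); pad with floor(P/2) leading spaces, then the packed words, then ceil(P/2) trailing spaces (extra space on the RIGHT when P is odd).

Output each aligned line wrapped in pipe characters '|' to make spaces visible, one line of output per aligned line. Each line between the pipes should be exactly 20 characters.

Answer: |  garden absolute   |
|mountain owl butter |
|  make corn silver  |
|  island soft moon  |
|large wind bus house|

Derivation:
Line 1: ['garden', 'absolute'] (min_width=15, slack=5)
Line 2: ['mountain', 'owl', 'butter'] (min_width=19, slack=1)
Line 3: ['make', 'corn', 'silver'] (min_width=16, slack=4)
Line 4: ['island', 'soft', 'moon'] (min_width=16, slack=4)
Line 5: ['large', 'wind', 'bus', 'house'] (min_width=20, slack=0)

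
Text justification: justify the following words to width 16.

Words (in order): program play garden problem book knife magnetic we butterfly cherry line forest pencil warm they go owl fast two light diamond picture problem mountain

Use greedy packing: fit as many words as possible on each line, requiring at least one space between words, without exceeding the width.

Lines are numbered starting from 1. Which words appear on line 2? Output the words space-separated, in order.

Line 1: ['program', 'play'] (min_width=12, slack=4)
Line 2: ['garden', 'problem'] (min_width=14, slack=2)
Line 3: ['book', 'knife'] (min_width=10, slack=6)
Line 4: ['magnetic', 'we'] (min_width=11, slack=5)
Line 5: ['butterfly', 'cherry'] (min_width=16, slack=0)
Line 6: ['line', 'forest'] (min_width=11, slack=5)
Line 7: ['pencil', 'warm', 'they'] (min_width=16, slack=0)
Line 8: ['go', 'owl', 'fast', 'two'] (min_width=15, slack=1)
Line 9: ['light', 'diamond'] (min_width=13, slack=3)
Line 10: ['picture', 'problem'] (min_width=15, slack=1)
Line 11: ['mountain'] (min_width=8, slack=8)

Answer: garden problem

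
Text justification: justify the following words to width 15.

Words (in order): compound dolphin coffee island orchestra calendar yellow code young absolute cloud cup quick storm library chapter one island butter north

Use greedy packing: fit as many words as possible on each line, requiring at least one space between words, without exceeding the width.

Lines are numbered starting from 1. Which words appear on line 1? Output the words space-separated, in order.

Answer: compound

Derivation:
Line 1: ['compound'] (min_width=8, slack=7)
Line 2: ['dolphin', 'coffee'] (min_width=14, slack=1)
Line 3: ['island'] (min_width=6, slack=9)
Line 4: ['orchestra'] (min_width=9, slack=6)
Line 5: ['calendar', 'yellow'] (min_width=15, slack=0)
Line 6: ['code', 'young'] (min_width=10, slack=5)
Line 7: ['absolute', 'cloud'] (min_width=14, slack=1)
Line 8: ['cup', 'quick', 'storm'] (min_width=15, slack=0)
Line 9: ['library', 'chapter'] (min_width=15, slack=0)
Line 10: ['one', 'island'] (min_width=10, slack=5)
Line 11: ['butter', 'north'] (min_width=12, slack=3)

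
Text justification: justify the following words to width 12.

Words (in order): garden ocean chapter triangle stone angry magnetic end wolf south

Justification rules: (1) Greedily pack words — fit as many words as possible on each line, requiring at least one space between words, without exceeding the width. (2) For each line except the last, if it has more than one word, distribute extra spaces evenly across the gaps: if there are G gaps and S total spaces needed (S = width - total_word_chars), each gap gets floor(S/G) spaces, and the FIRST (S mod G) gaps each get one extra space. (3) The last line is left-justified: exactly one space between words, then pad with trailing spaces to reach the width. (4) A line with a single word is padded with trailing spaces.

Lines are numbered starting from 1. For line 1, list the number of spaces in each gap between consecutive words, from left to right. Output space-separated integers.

Answer: 1

Derivation:
Line 1: ['garden', 'ocean'] (min_width=12, slack=0)
Line 2: ['chapter'] (min_width=7, slack=5)
Line 3: ['triangle'] (min_width=8, slack=4)
Line 4: ['stone', 'angry'] (min_width=11, slack=1)
Line 5: ['magnetic', 'end'] (min_width=12, slack=0)
Line 6: ['wolf', 'south'] (min_width=10, slack=2)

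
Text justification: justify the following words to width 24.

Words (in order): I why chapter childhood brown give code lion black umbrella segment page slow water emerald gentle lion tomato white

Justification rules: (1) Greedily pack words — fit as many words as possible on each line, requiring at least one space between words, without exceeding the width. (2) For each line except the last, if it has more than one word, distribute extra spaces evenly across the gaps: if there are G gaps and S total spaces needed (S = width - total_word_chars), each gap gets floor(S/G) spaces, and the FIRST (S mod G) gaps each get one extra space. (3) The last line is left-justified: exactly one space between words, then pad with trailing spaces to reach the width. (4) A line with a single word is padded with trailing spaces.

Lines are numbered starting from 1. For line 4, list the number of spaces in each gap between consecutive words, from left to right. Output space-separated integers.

Line 1: ['I', 'why', 'chapter', 'childhood'] (min_width=23, slack=1)
Line 2: ['brown', 'give', 'code', 'lion'] (min_width=20, slack=4)
Line 3: ['black', 'umbrella', 'segment'] (min_width=22, slack=2)
Line 4: ['page', 'slow', 'water', 'emerald'] (min_width=23, slack=1)
Line 5: ['gentle', 'lion', 'tomato', 'white'] (min_width=24, slack=0)

Answer: 2 1 1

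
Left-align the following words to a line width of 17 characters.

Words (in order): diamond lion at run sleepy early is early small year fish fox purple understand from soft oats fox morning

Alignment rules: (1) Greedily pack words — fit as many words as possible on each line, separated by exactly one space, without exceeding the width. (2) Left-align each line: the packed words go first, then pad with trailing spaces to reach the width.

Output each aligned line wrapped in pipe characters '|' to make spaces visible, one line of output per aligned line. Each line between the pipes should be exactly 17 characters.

Line 1: ['diamond', 'lion', 'at'] (min_width=15, slack=2)
Line 2: ['run', 'sleepy', 'early'] (min_width=16, slack=1)
Line 3: ['is', 'early', 'small'] (min_width=14, slack=3)
Line 4: ['year', 'fish', 'fox'] (min_width=13, slack=4)
Line 5: ['purple', 'understand'] (min_width=17, slack=0)
Line 6: ['from', 'soft', 'oats'] (min_width=14, slack=3)
Line 7: ['fox', 'morning'] (min_width=11, slack=6)

Answer: |diamond lion at  |
|run sleepy early |
|is early small   |
|year fish fox    |
|purple understand|
|from soft oats   |
|fox morning      |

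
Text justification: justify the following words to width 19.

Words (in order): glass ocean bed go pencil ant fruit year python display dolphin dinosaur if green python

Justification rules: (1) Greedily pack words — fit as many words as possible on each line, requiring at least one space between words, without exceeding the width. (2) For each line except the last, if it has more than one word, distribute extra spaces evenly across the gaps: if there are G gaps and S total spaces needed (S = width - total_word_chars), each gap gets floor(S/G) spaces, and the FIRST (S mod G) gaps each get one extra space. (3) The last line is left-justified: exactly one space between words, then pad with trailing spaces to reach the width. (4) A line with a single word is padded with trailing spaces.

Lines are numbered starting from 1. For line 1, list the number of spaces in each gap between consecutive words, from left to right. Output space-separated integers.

Answer: 2 1 1

Derivation:
Line 1: ['glass', 'ocean', 'bed', 'go'] (min_width=18, slack=1)
Line 2: ['pencil', 'ant', 'fruit'] (min_width=16, slack=3)
Line 3: ['year', 'python', 'display'] (min_width=19, slack=0)
Line 4: ['dolphin', 'dinosaur', 'if'] (min_width=19, slack=0)
Line 5: ['green', 'python'] (min_width=12, slack=7)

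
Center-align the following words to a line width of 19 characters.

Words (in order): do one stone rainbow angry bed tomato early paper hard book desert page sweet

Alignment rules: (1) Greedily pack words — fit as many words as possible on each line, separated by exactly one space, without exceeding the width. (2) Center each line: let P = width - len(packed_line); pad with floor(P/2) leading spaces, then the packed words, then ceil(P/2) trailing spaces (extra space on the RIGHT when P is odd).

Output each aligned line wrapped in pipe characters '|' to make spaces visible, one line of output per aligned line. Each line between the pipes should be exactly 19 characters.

Answer: |   do one stone    |
| rainbow angry bed |
|tomato early paper |
| hard book desert  |
|    page sweet     |

Derivation:
Line 1: ['do', 'one', 'stone'] (min_width=12, slack=7)
Line 2: ['rainbow', 'angry', 'bed'] (min_width=17, slack=2)
Line 3: ['tomato', 'early', 'paper'] (min_width=18, slack=1)
Line 4: ['hard', 'book', 'desert'] (min_width=16, slack=3)
Line 5: ['page', 'sweet'] (min_width=10, slack=9)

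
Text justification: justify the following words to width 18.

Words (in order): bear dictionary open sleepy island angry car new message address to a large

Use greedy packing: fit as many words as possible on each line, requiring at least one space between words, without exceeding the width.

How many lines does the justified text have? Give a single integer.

Line 1: ['bear', 'dictionary'] (min_width=15, slack=3)
Line 2: ['open', 'sleepy', 'island'] (min_width=18, slack=0)
Line 3: ['angry', 'car', 'new'] (min_width=13, slack=5)
Line 4: ['message', 'address', 'to'] (min_width=18, slack=0)
Line 5: ['a', 'large'] (min_width=7, slack=11)
Total lines: 5

Answer: 5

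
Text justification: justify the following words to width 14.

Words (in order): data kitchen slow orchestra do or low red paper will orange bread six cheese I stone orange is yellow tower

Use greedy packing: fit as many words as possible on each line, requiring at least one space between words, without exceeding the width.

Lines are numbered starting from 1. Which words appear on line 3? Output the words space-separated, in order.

Line 1: ['data', 'kitchen'] (min_width=12, slack=2)
Line 2: ['slow', 'orchestra'] (min_width=14, slack=0)
Line 3: ['do', 'or', 'low', 'red'] (min_width=13, slack=1)
Line 4: ['paper', 'will'] (min_width=10, slack=4)
Line 5: ['orange', 'bread'] (min_width=12, slack=2)
Line 6: ['six', 'cheese', 'I'] (min_width=12, slack=2)
Line 7: ['stone', 'orange'] (min_width=12, slack=2)
Line 8: ['is', 'yellow'] (min_width=9, slack=5)
Line 9: ['tower'] (min_width=5, slack=9)

Answer: do or low red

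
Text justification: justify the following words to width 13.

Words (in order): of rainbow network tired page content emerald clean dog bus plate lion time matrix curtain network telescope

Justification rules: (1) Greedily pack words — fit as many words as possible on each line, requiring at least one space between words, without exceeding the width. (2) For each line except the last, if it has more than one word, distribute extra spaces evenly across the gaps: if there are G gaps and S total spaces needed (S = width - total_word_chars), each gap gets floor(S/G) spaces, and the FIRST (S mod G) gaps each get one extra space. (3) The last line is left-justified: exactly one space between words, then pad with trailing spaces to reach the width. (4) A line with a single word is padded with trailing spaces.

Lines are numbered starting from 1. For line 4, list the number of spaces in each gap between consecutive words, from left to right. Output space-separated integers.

Line 1: ['of', 'rainbow'] (min_width=10, slack=3)
Line 2: ['network', 'tired'] (min_width=13, slack=0)
Line 3: ['page', 'content'] (min_width=12, slack=1)
Line 4: ['emerald', 'clean'] (min_width=13, slack=0)
Line 5: ['dog', 'bus', 'plate'] (min_width=13, slack=0)
Line 6: ['lion', 'time'] (min_width=9, slack=4)
Line 7: ['matrix'] (min_width=6, slack=7)
Line 8: ['curtain'] (min_width=7, slack=6)
Line 9: ['network'] (min_width=7, slack=6)
Line 10: ['telescope'] (min_width=9, slack=4)

Answer: 1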